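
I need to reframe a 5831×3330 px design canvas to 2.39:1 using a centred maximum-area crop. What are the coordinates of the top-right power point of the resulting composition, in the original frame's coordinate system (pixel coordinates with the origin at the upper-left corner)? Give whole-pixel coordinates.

5831/3330 < 2.39/1, so the 2.39:1 crop keeps the full width 5831 and trims height to 5831 × 1/2.39 = 2439.75 px.
Top offset = (3330 − 2439.75)/2 = 445.13 px; left offset = 0.
Top-right is two-thirds across and one-third down within the crop:
x = 0.00 + 2 × 5831.00/3 ≈ 3887; y = 445.13 + 1 × 2439.75/3 ≈ 1258.

(3887, 1258)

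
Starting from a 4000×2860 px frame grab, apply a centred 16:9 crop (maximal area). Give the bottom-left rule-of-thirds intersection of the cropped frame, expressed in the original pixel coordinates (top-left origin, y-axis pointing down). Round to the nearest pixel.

(1333, 1805)

4000/2860 < 16/9, so the 16:9 crop keeps the full width 4000 and trims height to 4000 × 9/16 = 2250.00 px.
Top offset = (2860 − 2250.00)/2 = 305.00 px; left offset = 0.
Bottom-left is one-third across and two-thirds down within the crop:
x = 0.00 + 1 × 4000.00/3 ≈ 1333; y = 305.00 + 2 × 2250.00/3 ≈ 1805.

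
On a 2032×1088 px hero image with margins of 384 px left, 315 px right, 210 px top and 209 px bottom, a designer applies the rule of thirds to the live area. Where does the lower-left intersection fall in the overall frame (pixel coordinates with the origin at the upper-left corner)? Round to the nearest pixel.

x = 828 px, y = 656 px

Content width = 2032 − 384 − 315 = 1333 px; content height = 1088 − 210 − 209 = 669 px.
Lower-left is one-third across and two-thirds down within the live area.
x = 384 + 1 × 1333/3 = 384 + 444.33 ≈ 828
y = 210 + 2 × 669/3 = 210 + 446.00 ≈ 656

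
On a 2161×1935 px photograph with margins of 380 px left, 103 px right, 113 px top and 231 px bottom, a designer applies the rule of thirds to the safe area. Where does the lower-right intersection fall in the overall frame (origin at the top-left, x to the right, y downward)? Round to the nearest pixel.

Content width = 2161 − 380 − 103 = 1678 px; content height = 1935 − 113 − 231 = 1591 px.
Lower-right is two-thirds across and two-thirds down within the safe area.
x = 380 + 2 × 1678/3 = 380 + 1118.67 ≈ 1499
y = 113 + 2 × 1591/3 = 113 + 1060.67 ≈ 1174

x = 1499 px, y = 1174 px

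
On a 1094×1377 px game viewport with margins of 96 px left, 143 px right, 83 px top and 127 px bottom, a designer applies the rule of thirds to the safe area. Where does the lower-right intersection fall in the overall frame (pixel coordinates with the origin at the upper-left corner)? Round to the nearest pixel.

(666, 861)

Content width = 1094 − 96 − 143 = 855 px; content height = 1377 − 83 − 127 = 1167 px.
Lower-right is two-thirds across and two-thirds down within the safe area.
x = 96 + 2 × 855/3 = 96 + 570.00 ≈ 666
y = 83 + 2 × 1167/3 = 83 + 778.00 ≈ 861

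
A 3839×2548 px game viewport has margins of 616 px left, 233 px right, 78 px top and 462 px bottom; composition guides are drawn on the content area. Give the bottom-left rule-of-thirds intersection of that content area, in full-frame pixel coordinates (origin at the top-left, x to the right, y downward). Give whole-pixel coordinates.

x = 1613 px, y = 1417 px

Content width = 3839 − 616 − 233 = 2990 px; content height = 2548 − 78 − 462 = 2008 px.
Bottom-left is one-third across and two-thirds down within the content area.
x = 616 + 1 × 2990/3 = 616 + 996.67 ≈ 1613
y = 78 + 2 × 2008/3 = 78 + 1338.67 ≈ 1417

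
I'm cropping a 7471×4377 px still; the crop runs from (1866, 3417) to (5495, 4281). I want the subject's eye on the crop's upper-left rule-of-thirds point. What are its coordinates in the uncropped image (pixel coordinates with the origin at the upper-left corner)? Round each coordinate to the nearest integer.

Crop width = 5495 − 1866 = 3629 px; one third is 1209.67 px.
Crop height = 4281 − 3417 = 864 px; one third is 288.00 px.
The upper-left point is one-third across and one-third down within the crop:
x = 1866 + 1 × 1209.67 ≈ 3076; y = 3417 + 1 × 288.00 ≈ 3705.

(3076, 3705)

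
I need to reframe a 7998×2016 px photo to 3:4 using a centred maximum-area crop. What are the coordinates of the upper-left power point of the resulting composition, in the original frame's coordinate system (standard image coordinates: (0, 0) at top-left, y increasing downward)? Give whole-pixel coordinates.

7998/2016 > 3/4, so the 3:4 crop keeps the full height 2016 and trims width to 2016 × 3/4 = 1512.00 px.
Left offset = (7998 − 1512.00)/2 = 3243.00 px; top offset = 0.
Upper-left is one-third across and one-third down within the crop:
x = 3243.00 + 1 × 1512.00/3 ≈ 3747; y = 0.00 + 1 × 2016.00/3 ≈ 672.

(3747, 672)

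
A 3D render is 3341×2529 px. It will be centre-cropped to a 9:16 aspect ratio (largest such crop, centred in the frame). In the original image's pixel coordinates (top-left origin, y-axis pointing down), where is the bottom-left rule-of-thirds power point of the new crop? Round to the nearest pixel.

3341/2529 > 9/16, so the 9:16 crop keeps the full height 2529 and trims width to 2529 × 9/16 = 1422.56 px.
Left offset = (3341 − 1422.56)/2 = 959.22 px; top offset = 0.
Bottom-left is one-third across and two-thirds down within the crop:
x = 959.22 + 1 × 1422.56/3 ≈ 1433; y = 0.00 + 2 × 2529.00/3 ≈ 1686.

x = 1433 px, y = 1686 px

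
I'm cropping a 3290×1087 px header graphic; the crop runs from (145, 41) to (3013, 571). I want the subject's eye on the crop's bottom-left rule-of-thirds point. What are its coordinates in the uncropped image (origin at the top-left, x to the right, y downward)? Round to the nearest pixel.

x = 1101 px, y = 394 px

Crop width = 3013 − 145 = 2868 px; one third is 956.00 px.
Crop height = 571 − 41 = 530 px; one third is 176.67 px.
The bottom-left point is one-third across and two-thirds down within the crop:
x = 145 + 1 × 956.00 ≈ 1101; y = 41 + 2 × 176.67 ≈ 394.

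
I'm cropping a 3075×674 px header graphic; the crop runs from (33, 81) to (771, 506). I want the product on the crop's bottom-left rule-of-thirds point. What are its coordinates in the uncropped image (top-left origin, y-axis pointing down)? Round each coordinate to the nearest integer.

Crop width = 771 − 33 = 738 px; one third is 246.00 px.
Crop height = 506 − 81 = 425 px; one third is 141.67 px.
The bottom-left point is one-third across and two-thirds down within the crop:
x = 33 + 1 × 246.00 ≈ 279; y = 81 + 2 × 141.67 ≈ 364.

x = 279 px, y = 364 px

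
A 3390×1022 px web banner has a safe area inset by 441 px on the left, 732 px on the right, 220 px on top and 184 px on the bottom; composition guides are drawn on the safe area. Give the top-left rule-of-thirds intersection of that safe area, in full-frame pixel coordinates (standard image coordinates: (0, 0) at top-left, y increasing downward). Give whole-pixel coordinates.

Content width = 3390 − 441 − 732 = 2217 px; content height = 1022 − 220 − 184 = 618 px.
Top-left is one-third across and one-third down within the safe area.
x = 441 + 1 × 2217/3 = 441 + 739.00 ≈ 1180
y = 220 + 1 × 618/3 = 220 + 206.00 ≈ 426

(1180, 426)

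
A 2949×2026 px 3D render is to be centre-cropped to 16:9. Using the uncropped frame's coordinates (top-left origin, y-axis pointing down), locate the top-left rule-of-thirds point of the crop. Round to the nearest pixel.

2949/2026 < 16/9, so the 16:9 crop keeps the full width 2949 and trims height to 2949 × 9/16 = 1658.81 px.
Top offset = (2026 − 1658.81)/2 = 183.59 px; left offset = 0.
Top-left is one-third across and one-third down within the crop:
x = 0.00 + 1 × 2949.00/3 ≈ 983; y = 183.59 + 1 × 1658.81/3 ≈ 737.

x = 983 px, y = 737 px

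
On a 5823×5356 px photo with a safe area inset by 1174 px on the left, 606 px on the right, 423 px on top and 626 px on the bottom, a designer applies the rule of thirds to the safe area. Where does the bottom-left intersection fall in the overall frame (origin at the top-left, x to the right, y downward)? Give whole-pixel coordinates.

Content width = 5823 − 1174 − 606 = 4043 px; content height = 5356 − 423 − 626 = 4307 px.
Bottom-left is one-third across and two-thirds down within the safe area.
x = 1174 + 1 × 4043/3 = 1174 + 1347.67 ≈ 2522
y = 423 + 2 × 4307/3 = 423 + 2871.33 ≈ 3294

(2522, 3294)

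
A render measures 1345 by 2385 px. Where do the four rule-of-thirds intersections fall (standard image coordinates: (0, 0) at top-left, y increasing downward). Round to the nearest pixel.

One third of 1345 is 448.33; one third of 2385 is 795.
Vertical third lines at x = 448 and x = 897; horizontal third lines at y = 795 and y = 1590.

(448, 795), (897, 795), (448, 1590), (897, 1590)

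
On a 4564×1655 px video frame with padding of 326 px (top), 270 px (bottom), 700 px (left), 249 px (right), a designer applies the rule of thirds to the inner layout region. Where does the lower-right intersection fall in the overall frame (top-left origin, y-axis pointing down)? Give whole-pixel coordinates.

Content width = 4564 − 700 − 249 = 3615 px; content height = 1655 − 326 − 270 = 1059 px.
Lower-right is two-thirds across and two-thirds down within the inner layout region.
x = 700 + 2 × 3615/3 = 700 + 2410.00 ≈ 3110
y = 326 + 2 × 1059/3 = 326 + 706.00 ≈ 1032

x = 3110 px, y = 1032 px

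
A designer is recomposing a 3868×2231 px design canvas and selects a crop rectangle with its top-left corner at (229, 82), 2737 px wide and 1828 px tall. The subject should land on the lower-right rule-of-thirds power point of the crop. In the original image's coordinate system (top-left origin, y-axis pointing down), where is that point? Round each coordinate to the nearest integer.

x = 2054 px, y = 1301 px

One third of the crop width 2737 is 912.33 px.
One third of the crop height 1828 is 609.33 px.
The lower-right point is two-thirds across and two-thirds down within the crop:
x = 229 + 2 × 912.33 ≈ 2054; y = 82 + 2 × 609.33 ≈ 1301.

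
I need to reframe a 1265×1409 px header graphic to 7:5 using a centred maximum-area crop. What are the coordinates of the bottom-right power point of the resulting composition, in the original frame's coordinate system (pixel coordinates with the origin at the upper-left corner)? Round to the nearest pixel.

x = 843 px, y = 855 px

1265/1409 < 7/5, so the 7:5 crop keeps the full width 1265 and trims height to 1265 × 5/7 = 903.57 px.
Top offset = (1409 − 903.57)/2 = 252.71 px; left offset = 0.
Bottom-right is two-thirds across and two-thirds down within the crop:
x = 0.00 + 2 × 1265.00/3 ≈ 843; y = 252.71 + 2 × 903.57/3 ≈ 855.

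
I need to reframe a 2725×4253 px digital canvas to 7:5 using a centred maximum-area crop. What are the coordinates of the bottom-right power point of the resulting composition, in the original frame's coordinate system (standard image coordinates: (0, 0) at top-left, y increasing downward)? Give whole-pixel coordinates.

x = 1817 px, y = 2451 px

2725/4253 < 7/5, so the 7:5 crop keeps the full width 2725 and trims height to 2725 × 5/7 = 1946.43 px.
Top offset = (4253 − 1946.43)/2 = 1153.29 px; left offset = 0.
Bottom-right is two-thirds across and two-thirds down within the crop:
x = 0.00 + 2 × 2725.00/3 ≈ 1817; y = 1153.29 + 2 × 1946.43/3 ≈ 2451.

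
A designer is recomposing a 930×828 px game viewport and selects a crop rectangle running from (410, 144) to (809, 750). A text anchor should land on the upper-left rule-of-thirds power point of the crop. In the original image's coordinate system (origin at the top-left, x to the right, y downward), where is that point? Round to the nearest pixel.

Crop width = 809 − 410 = 399 px; one third is 133.00 px.
Crop height = 750 − 144 = 606 px; one third is 202.00 px.
The upper-left point is one-third across and one-third down within the crop:
x = 410 + 1 × 133.00 ≈ 543; y = 144 + 1 × 202.00 ≈ 346.

x = 543 px, y = 346 px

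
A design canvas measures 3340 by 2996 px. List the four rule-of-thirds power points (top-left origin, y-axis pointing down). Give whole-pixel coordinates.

(1113, 999), (2227, 999), (1113, 1997), (2227, 1997)

One third of 3340 is 1113.33; one third of 2996 is 998.67.
Vertical third lines at x = 1113 and x = 2227; horizontal third lines at y = 999 and y = 1997.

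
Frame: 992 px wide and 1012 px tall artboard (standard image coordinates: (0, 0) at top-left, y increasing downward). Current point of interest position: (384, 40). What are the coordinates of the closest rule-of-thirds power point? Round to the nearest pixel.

(331, 337)

Third lines: x ∈ {331, 661}, y ∈ {337, 675}.
384 is closer to x = 331; 40 is closer to y = 337.
So the nearest intersection is the upper-left power point.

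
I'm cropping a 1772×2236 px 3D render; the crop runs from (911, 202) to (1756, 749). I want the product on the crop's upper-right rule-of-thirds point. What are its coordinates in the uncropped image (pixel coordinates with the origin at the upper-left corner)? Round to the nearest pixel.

(1474, 384)

Crop width = 1756 − 911 = 845 px; one third is 281.67 px.
Crop height = 749 − 202 = 547 px; one third is 182.33 px.
The upper-right point is two-thirds across and one-third down within the crop:
x = 911 + 2 × 281.67 ≈ 1474; y = 202 + 1 × 182.33 ≈ 384.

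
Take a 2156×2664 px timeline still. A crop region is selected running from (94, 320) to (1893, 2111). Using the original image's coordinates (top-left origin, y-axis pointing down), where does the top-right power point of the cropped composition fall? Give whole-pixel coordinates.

Crop width = 1893 − 94 = 1799 px; one third is 599.67 px.
Crop height = 2111 − 320 = 1791 px; one third is 597.00 px.
The top-right point is two-thirds across and one-third down within the crop:
x = 94 + 2 × 599.67 ≈ 1293; y = 320 + 1 × 597.00 ≈ 917.

x = 1293 px, y = 917 px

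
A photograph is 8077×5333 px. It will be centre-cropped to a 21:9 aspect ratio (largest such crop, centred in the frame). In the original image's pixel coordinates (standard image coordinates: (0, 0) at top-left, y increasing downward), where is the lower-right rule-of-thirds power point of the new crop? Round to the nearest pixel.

8077/5333 < 21/9, so the 21:9 crop keeps the full width 8077 and trims height to 8077 × 9/21 = 3461.57 px.
Top offset = (5333 − 3461.57)/2 = 935.71 px; left offset = 0.
Lower-right is two-thirds across and two-thirds down within the crop:
x = 0.00 + 2 × 8077.00/3 ≈ 5385; y = 935.71 + 2 × 3461.57/3 ≈ 3243.

(5385, 3243)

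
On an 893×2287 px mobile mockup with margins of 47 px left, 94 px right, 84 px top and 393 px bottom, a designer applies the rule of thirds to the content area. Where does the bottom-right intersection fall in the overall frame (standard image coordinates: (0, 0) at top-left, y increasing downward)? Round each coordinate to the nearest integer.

(548, 1291)

Content width = 893 − 47 − 94 = 752 px; content height = 2287 − 84 − 393 = 1810 px.
Bottom-right is two-thirds across and two-thirds down within the content area.
x = 47 + 2 × 752/3 = 47 + 501.33 ≈ 548
y = 84 + 2 × 1810/3 = 84 + 1206.67 ≈ 1291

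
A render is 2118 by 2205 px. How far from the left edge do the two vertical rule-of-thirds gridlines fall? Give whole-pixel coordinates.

x = 706 px and x = 1412 px

2118 / 3 = 706, so the vertical lines sit at one and two thirds of 2118.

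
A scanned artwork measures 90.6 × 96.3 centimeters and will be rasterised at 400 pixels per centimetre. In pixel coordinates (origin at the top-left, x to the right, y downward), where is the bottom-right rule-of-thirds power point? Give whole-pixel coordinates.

In pixels the canvas is 90.6 × 400 = 36240 wide and 96.3 × 400 = 38520 tall.
The bottom-right point is two-thirds across and two-thirds down:
x = 2 × 36240/3 ≈ 24160; y = 2 × 38520/3 ≈ 25680.

(24160, 25680)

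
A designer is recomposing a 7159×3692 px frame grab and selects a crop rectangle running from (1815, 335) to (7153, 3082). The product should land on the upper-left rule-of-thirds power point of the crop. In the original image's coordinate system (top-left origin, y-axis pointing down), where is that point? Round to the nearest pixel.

x = 3594 px, y = 1251 px

Crop width = 7153 − 1815 = 5338 px; one third is 1779.33 px.
Crop height = 3082 − 335 = 2747 px; one third is 915.67 px.
The upper-left point is one-third across and one-third down within the crop:
x = 1815 + 1 × 1779.33 ≈ 3594; y = 335 + 1 × 915.67 ≈ 1251.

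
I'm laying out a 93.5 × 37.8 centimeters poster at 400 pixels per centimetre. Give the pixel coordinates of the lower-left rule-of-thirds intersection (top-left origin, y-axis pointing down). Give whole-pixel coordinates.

In pixels the canvas is 93.5 × 400 = 37400 wide and 37.8 × 400 = 15120 tall.
The lower-left point is one-third across and two-thirds down:
x = 1 × 37400/3 ≈ 12467; y = 2 × 15120/3 ≈ 10080.

(12467, 10080)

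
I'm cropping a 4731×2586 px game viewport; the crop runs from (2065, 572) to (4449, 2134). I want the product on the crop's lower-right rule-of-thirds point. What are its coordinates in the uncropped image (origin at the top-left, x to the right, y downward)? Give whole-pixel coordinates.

x = 3654 px, y = 1613 px

Crop width = 4449 − 2065 = 2384 px; one third is 794.67 px.
Crop height = 2134 − 572 = 1562 px; one third is 520.67 px.
The lower-right point is two-thirds across and two-thirds down within the crop:
x = 2065 + 2 × 794.67 ≈ 3654; y = 572 + 2 × 520.67 ≈ 1613.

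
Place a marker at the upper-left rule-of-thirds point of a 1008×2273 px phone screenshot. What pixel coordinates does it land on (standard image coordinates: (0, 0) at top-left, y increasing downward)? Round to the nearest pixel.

(336, 758)

The upper-left point sits one-third of the way across and one-third of the way down.
x = 1 × 1008/3 ≈ 336; y = 1 × 2273/3 ≈ 758.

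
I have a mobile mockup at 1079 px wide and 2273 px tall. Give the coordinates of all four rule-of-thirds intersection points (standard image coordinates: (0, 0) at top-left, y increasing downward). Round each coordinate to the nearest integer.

(360, 758), (719, 758), (360, 1515), (719, 1515)

One third of 1079 is 359.67; one third of 2273 is 757.67.
Vertical third lines at x = 360 and x = 719; horizontal third lines at y = 758 and y = 1515.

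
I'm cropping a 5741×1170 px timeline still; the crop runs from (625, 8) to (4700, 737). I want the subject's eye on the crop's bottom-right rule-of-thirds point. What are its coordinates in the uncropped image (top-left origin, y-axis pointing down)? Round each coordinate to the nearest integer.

Crop width = 4700 − 625 = 4075 px; one third is 1358.33 px.
Crop height = 737 − 8 = 729 px; one third is 243.00 px.
The bottom-right point is two-thirds across and two-thirds down within the crop:
x = 625 + 2 × 1358.33 ≈ 3342; y = 8 + 2 × 243.00 ≈ 494.

x = 3342 px, y = 494 px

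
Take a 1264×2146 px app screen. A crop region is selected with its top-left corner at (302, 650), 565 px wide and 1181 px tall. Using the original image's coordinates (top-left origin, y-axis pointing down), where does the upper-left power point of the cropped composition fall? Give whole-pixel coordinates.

One third of the crop width 565 is 188.33 px.
One third of the crop height 1181 is 393.67 px.
The upper-left point is one-third across and one-third down within the crop:
x = 302 + 1 × 188.33 ≈ 490; y = 650 + 1 × 393.67 ≈ 1044.

(490, 1044)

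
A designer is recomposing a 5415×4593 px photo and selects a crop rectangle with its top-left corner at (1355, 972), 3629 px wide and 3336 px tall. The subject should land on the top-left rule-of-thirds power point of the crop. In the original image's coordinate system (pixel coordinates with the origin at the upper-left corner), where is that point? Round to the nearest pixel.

x = 2565 px, y = 2084 px

One third of the crop width 3629 is 1209.67 px.
One third of the crop height 3336 is 1112.00 px.
The top-left point is one-third across and one-third down within the crop:
x = 1355 + 1 × 1209.67 ≈ 2565; y = 972 + 1 × 1112.00 ≈ 2084.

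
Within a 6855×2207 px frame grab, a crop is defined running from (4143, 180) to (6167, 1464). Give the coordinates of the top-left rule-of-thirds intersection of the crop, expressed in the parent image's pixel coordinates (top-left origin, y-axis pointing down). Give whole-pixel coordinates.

x = 4818 px, y = 608 px

Crop width = 6167 − 4143 = 2024 px; one third is 674.67 px.
Crop height = 1464 − 180 = 1284 px; one third is 428.00 px.
The top-left point is one-third across and one-third down within the crop:
x = 4143 + 1 × 674.67 ≈ 4818; y = 180 + 1 × 428.00 ≈ 608.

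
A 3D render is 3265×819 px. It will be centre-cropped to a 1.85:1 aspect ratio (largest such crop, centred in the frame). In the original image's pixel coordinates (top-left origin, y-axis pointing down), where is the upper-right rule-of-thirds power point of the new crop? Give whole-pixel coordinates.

3265/819 > 1.85/1, so the 1.85:1 crop keeps the full height 819 and trims width to 819 × 1.85/1 = 1515.15 px.
Left offset = (3265 − 1515.15)/2 = 874.92 px; top offset = 0.
Upper-right is two-thirds across and one-third down within the crop:
x = 874.92 + 2 × 1515.15/3 ≈ 1885; y = 0.00 + 1 × 819.00/3 ≈ 273.

x = 1885 px, y = 273 px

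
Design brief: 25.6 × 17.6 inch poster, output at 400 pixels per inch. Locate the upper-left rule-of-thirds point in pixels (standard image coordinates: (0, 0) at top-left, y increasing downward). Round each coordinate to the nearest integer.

x = 3413 px, y = 2347 px

In pixels the canvas is 25.6 × 400 = 10240 wide and 17.6 × 400 = 7040 tall.
The upper-left point is one-third across and one-third down:
x = 1 × 10240/3 ≈ 3413; y = 1 × 7040/3 ≈ 2347.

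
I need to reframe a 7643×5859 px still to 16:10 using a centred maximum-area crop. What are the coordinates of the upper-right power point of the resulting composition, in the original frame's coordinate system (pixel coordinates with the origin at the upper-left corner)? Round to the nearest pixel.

x = 5095 px, y = 2133 px

7643/5859 < 16/10, so the 16:10 crop keeps the full width 7643 and trims height to 7643 × 10/16 = 4776.88 px.
Top offset = (5859 − 4776.88)/2 = 541.06 px; left offset = 0.
Upper-right is two-thirds across and one-third down within the crop:
x = 0.00 + 2 × 7643.00/3 ≈ 5095; y = 541.06 + 1 × 4776.88/3 ≈ 2133.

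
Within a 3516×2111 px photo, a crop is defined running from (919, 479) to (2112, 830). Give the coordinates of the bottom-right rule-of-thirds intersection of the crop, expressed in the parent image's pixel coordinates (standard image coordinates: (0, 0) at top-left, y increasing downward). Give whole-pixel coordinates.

Crop width = 2112 − 919 = 1193 px; one third is 397.67 px.
Crop height = 830 − 479 = 351 px; one third is 117.00 px.
The bottom-right point is two-thirds across and two-thirds down within the crop:
x = 919 + 2 × 397.67 ≈ 1714; y = 479 + 2 × 117.00 ≈ 713.

x = 1714 px, y = 713 px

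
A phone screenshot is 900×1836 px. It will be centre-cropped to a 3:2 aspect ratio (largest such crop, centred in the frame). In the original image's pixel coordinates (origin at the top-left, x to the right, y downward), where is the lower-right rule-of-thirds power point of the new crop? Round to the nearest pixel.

900/1836 < 3/2, so the 3:2 crop keeps the full width 900 and trims height to 900 × 2/3 = 600.00 px.
Top offset = (1836 − 600.00)/2 = 618.00 px; left offset = 0.
Lower-right is two-thirds across and two-thirds down within the crop:
x = 0.00 + 2 × 900.00/3 ≈ 600; y = 618.00 + 2 × 600.00/3 ≈ 1018.

(600, 1018)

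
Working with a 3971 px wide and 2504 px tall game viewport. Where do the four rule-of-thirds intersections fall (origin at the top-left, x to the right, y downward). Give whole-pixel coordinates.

(1324, 835), (2647, 835), (1324, 1669), (2647, 1669)

One third of 3971 is 1323.67; one third of 2504 is 834.67.
Vertical third lines at x = 1324 and x = 2647; horizontal third lines at y = 835 and y = 1669.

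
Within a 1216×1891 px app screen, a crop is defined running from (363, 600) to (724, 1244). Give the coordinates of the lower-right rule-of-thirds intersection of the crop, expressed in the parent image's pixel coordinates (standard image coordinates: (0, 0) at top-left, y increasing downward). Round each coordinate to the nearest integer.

x = 604 px, y = 1029 px

Crop width = 724 − 363 = 361 px; one third is 120.33 px.
Crop height = 1244 − 600 = 644 px; one third is 214.67 px.
The lower-right point is two-thirds across and two-thirds down within the crop:
x = 363 + 2 × 120.33 ≈ 604; y = 600 + 2 × 214.67 ≈ 1029.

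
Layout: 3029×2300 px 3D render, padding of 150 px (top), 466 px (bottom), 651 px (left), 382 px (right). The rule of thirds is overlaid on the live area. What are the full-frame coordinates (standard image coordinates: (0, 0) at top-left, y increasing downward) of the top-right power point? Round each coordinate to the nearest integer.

x = 1982 px, y = 711 px

Content width = 3029 − 651 − 382 = 1996 px; content height = 2300 − 150 − 466 = 1684 px.
Top-right is two-thirds across and one-third down within the live area.
x = 651 + 2 × 1996/3 = 651 + 1330.67 ≈ 1982
y = 150 + 1 × 1684/3 = 150 + 561.33 ≈ 711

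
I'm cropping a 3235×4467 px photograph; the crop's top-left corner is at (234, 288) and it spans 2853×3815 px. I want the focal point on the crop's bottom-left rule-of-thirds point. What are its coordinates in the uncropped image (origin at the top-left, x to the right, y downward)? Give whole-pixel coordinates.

One third of the crop width 2853 is 951.00 px.
One third of the crop height 3815 is 1271.67 px.
The bottom-left point is one-third across and two-thirds down within the crop:
x = 234 + 1 × 951.00 ≈ 1185; y = 288 + 2 × 1271.67 ≈ 2831.

(1185, 2831)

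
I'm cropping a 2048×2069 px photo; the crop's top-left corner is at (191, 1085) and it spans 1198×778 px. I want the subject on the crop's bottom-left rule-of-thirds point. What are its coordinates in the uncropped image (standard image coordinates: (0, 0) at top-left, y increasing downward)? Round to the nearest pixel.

x = 590 px, y = 1604 px

One third of the crop width 1198 is 399.33 px.
One third of the crop height 778 is 259.33 px.
The bottom-left point is one-third across and two-thirds down within the crop:
x = 191 + 1 × 399.33 ≈ 590; y = 1085 + 2 × 259.33 ≈ 1604.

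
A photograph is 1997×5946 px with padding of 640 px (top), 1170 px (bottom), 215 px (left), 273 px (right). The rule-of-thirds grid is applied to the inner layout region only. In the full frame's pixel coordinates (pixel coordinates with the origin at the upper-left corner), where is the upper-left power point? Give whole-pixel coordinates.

Content width = 1997 − 215 − 273 = 1509 px; content height = 5946 − 640 − 1170 = 4136 px.
Upper-left is one-third across and one-third down within the inner layout region.
x = 215 + 1 × 1509/3 = 215 + 503.00 ≈ 718
y = 640 + 1 × 4136/3 = 640 + 1378.67 ≈ 2019

x = 718 px, y = 2019 px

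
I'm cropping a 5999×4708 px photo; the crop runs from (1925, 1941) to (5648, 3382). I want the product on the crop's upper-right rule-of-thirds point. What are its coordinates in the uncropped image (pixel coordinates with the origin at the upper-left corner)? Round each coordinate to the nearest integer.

Crop width = 5648 − 1925 = 3723 px; one third is 1241.00 px.
Crop height = 3382 − 1941 = 1441 px; one third is 480.33 px.
The upper-right point is two-thirds across and one-third down within the crop:
x = 1925 + 2 × 1241.00 ≈ 4407; y = 1941 + 1 × 480.33 ≈ 2421.

x = 4407 px, y = 2421 px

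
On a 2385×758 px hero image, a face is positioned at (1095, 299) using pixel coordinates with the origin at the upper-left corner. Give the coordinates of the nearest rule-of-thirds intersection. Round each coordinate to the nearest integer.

x = 795 px, y = 253 px

Third lines: x ∈ {795, 1590}, y ∈ {253, 505}.
1095 is closer to x = 795; 299 is closer to y = 253.
So the nearest intersection is the upper-left power point.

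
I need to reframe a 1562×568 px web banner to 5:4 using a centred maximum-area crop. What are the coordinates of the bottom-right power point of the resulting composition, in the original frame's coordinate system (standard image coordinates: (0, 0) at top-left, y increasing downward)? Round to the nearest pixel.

1562/568 > 5/4, so the 5:4 crop keeps the full height 568 and trims width to 568 × 5/4 = 710.00 px.
Left offset = (1562 − 710.00)/2 = 426.00 px; top offset = 0.
Bottom-right is two-thirds across and two-thirds down within the crop:
x = 426.00 + 2 × 710.00/3 ≈ 899; y = 0.00 + 2 × 568.00/3 ≈ 379.

x = 899 px, y = 379 px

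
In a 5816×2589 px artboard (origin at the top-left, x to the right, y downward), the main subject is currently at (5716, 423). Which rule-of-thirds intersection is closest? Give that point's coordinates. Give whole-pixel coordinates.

x = 3877 px, y = 863 px

Third lines: x ∈ {1939, 3877}, y ∈ {863, 1726}.
5716 is closer to x = 3877; 423 is closer to y = 863.
So the nearest intersection is the upper-right power point.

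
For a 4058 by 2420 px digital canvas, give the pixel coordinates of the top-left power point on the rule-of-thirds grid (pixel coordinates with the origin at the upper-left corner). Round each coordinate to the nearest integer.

The top-left point sits one-third of the way across and one-third of the way down.
x = 1 × 4058/3 ≈ 1353; y = 1 × 2420/3 ≈ 807.

(1353, 807)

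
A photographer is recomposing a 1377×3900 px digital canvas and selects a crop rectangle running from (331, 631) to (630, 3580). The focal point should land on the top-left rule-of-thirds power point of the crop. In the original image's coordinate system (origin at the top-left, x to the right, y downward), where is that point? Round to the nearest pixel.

Crop width = 630 − 331 = 299 px; one third is 99.67 px.
Crop height = 3580 − 631 = 2949 px; one third is 983.00 px.
The top-left point is one-third across and one-third down within the crop:
x = 331 + 1 × 99.67 ≈ 431; y = 631 + 1 × 983.00 ≈ 1614.

x = 431 px, y = 1614 px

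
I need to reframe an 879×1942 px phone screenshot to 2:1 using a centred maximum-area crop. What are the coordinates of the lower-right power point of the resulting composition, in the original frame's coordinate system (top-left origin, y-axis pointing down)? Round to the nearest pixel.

x = 586 px, y = 1044 px

879/1942 < 2/1, so the 2:1 crop keeps the full width 879 and trims height to 879 × 1/2 = 439.50 px.
Top offset = (1942 − 439.50)/2 = 751.25 px; left offset = 0.
Lower-right is two-thirds across and two-thirds down within the crop:
x = 0.00 + 2 × 879.00/3 ≈ 586; y = 751.25 + 2 × 439.50/3 ≈ 1044.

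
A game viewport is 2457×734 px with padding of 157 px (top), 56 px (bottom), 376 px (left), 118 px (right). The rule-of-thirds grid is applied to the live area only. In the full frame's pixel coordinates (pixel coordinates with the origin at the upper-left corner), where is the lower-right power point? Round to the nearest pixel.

x = 1685 px, y = 504 px

Content width = 2457 − 376 − 118 = 1963 px; content height = 734 − 157 − 56 = 521 px.
Lower-right is two-thirds across and two-thirds down within the live area.
x = 376 + 2 × 1963/3 = 376 + 1308.67 ≈ 1685
y = 157 + 2 × 521/3 = 157 + 347.33 ≈ 504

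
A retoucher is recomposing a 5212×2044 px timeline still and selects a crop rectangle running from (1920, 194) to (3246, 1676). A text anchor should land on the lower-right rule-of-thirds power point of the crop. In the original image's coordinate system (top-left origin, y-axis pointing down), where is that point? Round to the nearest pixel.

x = 2804 px, y = 1182 px

Crop width = 3246 − 1920 = 1326 px; one third is 442.00 px.
Crop height = 1676 − 194 = 1482 px; one third is 494.00 px.
The lower-right point is two-thirds across and two-thirds down within the crop:
x = 1920 + 2 × 442.00 ≈ 2804; y = 194 + 2 × 494.00 ≈ 1182.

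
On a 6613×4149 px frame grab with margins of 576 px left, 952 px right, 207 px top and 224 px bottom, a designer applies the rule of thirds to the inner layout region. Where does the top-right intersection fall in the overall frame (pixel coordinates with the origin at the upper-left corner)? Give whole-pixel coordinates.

(3966, 1446)

Content width = 6613 − 576 − 952 = 5085 px; content height = 4149 − 207 − 224 = 3718 px.
Top-right is two-thirds across and one-third down within the inner layout region.
x = 576 + 2 × 5085/3 = 576 + 3390.00 ≈ 3966
y = 207 + 1 × 3718/3 = 207 + 1239.33 ≈ 1446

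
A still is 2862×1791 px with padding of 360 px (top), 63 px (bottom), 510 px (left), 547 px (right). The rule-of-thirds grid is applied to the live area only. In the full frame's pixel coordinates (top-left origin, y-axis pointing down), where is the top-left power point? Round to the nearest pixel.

x = 1112 px, y = 816 px

Content width = 2862 − 510 − 547 = 1805 px; content height = 1791 − 360 − 63 = 1368 px.
Top-left is one-third across and one-third down within the live area.
x = 510 + 1 × 1805/3 = 510 + 601.67 ≈ 1112
y = 360 + 1 × 1368/3 = 360 + 456.00 ≈ 816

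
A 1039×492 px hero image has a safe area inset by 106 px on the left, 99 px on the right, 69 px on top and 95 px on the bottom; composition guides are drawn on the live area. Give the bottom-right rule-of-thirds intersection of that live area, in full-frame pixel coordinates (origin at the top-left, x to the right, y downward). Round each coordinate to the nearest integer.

x = 662 px, y = 288 px

Content width = 1039 − 106 − 99 = 834 px; content height = 492 − 69 − 95 = 328 px.
Bottom-right is two-thirds across and two-thirds down within the live area.
x = 106 + 2 × 834/3 = 106 + 556.00 ≈ 662
y = 69 + 2 × 328/3 = 69 + 218.67 ≈ 288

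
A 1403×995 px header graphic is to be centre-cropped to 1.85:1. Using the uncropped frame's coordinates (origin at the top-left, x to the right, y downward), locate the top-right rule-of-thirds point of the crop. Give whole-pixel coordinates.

x = 935 px, y = 371 px

1403/995 < 1.85/1, so the 1.85:1 crop keeps the full width 1403 and trims height to 1403 × 1/1.85 = 758.38 px.
Top offset = (995 − 758.38)/2 = 118.31 px; left offset = 0.
Top-right is two-thirds across and one-third down within the crop:
x = 0.00 + 2 × 1403.00/3 ≈ 935; y = 118.31 + 1 × 758.38/3 ≈ 371.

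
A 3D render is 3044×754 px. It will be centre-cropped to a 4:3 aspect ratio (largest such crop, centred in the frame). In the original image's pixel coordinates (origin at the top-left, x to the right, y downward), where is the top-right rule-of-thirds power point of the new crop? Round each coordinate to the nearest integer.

(1690, 251)

3044/754 > 4/3, so the 4:3 crop keeps the full height 754 and trims width to 754 × 4/3 = 1005.33 px.
Left offset = (3044 − 1005.33)/2 = 1019.33 px; top offset = 0.
Top-right is two-thirds across and one-third down within the crop:
x = 1019.33 + 2 × 1005.33/3 ≈ 1690; y = 0.00 + 1 × 754.00/3 ≈ 251.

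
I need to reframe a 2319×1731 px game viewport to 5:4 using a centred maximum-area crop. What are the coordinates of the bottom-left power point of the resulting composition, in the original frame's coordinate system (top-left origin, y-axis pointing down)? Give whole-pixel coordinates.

2319/1731 > 5/4, so the 5:4 crop keeps the full height 1731 and trims width to 1731 × 5/4 = 2163.75 px.
Left offset = (2319 − 2163.75)/2 = 77.62 px; top offset = 0.
Bottom-left is one-third across and two-thirds down within the crop:
x = 77.62 + 1 × 2163.75/3 ≈ 799; y = 0.00 + 2 × 1731.00/3 ≈ 1154.

x = 799 px, y = 1154 px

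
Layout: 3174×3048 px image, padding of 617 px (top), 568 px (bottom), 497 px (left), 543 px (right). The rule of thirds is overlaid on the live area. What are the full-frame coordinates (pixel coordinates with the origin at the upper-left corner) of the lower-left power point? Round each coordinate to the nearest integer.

(1208, 1859)

Content width = 3174 − 497 − 543 = 2134 px; content height = 3048 − 617 − 568 = 1863 px.
Lower-left is one-third across and two-thirds down within the live area.
x = 497 + 1 × 2134/3 = 497 + 711.33 ≈ 1208
y = 617 + 2 × 1863/3 = 617 + 1242.00 ≈ 1859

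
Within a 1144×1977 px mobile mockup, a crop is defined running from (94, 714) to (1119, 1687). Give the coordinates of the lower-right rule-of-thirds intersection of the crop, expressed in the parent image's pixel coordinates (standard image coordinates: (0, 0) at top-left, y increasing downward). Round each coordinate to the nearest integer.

x = 777 px, y = 1363 px

Crop width = 1119 − 94 = 1025 px; one third is 341.67 px.
Crop height = 1687 − 714 = 973 px; one third is 324.33 px.
The lower-right point is two-thirds across and two-thirds down within the crop:
x = 94 + 2 × 341.67 ≈ 777; y = 714 + 2 × 324.33 ≈ 1363.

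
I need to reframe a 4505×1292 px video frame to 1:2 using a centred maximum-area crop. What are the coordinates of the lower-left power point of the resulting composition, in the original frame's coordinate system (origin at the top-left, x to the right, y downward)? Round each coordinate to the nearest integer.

(2145, 861)

4505/1292 > 1/2, so the 1:2 crop keeps the full height 1292 and trims width to 1292 × 1/2 = 646.00 px.
Left offset = (4505 − 646.00)/2 = 1929.50 px; top offset = 0.
Lower-left is one-third across and two-thirds down within the crop:
x = 1929.50 + 1 × 646.00/3 ≈ 2145; y = 0.00 + 2 × 1292.00/3 ≈ 861.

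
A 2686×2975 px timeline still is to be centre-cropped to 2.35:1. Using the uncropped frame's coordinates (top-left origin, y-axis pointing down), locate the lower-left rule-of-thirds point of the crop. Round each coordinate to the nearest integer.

x = 895 px, y = 1678 px

2686/2975 < 2.35/1, so the 2.35:1 crop keeps the full width 2686 and trims height to 2686 × 1/2.35 = 1142.98 px.
Top offset = (2975 − 1142.98)/2 = 916.01 px; left offset = 0.
Lower-left is one-third across and two-thirds down within the crop:
x = 0.00 + 1 × 2686.00/3 ≈ 895; y = 916.01 + 2 × 1142.98/3 ≈ 1678.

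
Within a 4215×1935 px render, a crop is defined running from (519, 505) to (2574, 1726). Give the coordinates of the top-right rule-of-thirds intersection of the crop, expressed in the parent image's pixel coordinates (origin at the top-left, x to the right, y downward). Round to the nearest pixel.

Crop width = 2574 − 519 = 2055 px; one third is 685.00 px.
Crop height = 1726 − 505 = 1221 px; one third is 407.00 px.
The top-right point is two-thirds across and one-third down within the crop:
x = 519 + 2 × 685.00 ≈ 1889; y = 505 + 1 × 407.00 ≈ 912.

x = 1889 px, y = 912 px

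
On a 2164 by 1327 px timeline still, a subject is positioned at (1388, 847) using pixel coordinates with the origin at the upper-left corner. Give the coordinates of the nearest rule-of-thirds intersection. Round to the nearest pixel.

Third lines: x ∈ {721, 1443}, y ∈ {442, 885}.
1388 is closer to x = 1443; 847 is closer to y = 885.
So the nearest intersection is the lower-right power point.

x = 1443 px, y = 885 px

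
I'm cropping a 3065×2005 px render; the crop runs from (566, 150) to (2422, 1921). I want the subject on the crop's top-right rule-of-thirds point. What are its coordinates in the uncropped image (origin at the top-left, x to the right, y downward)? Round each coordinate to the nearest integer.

Crop width = 2422 − 566 = 1856 px; one third is 618.67 px.
Crop height = 1921 − 150 = 1771 px; one third is 590.33 px.
The top-right point is two-thirds across and one-third down within the crop:
x = 566 + 2 × 618.67 ≈ 1803; y = 150 + 1 × 590.33 ≈ 740.

x = 1803 px, y = 740 px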